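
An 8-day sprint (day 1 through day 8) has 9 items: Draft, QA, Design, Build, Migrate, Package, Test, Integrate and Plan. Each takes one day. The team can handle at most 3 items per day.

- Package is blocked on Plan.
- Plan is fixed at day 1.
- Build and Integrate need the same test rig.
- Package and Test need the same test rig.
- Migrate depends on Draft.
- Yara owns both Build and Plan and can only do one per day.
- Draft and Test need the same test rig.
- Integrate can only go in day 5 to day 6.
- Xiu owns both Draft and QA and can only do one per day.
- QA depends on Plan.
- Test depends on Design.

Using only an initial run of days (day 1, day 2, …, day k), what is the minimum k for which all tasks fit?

The precedence chain requires at least 2 distinct days.
With at most 3 per day and 9 tasks, at least 3 days are needed.
Integrate can't be placed before day 5, so the schedule must run through at least day 5.
5 works (last occupied day: day 5): for example Migrate -> day 2; Package -> day 2; Integrate -> day 5; QA -> day 2; Design -> day 1; Build -> day 3; Test -> day 3; Draft -> day 1; Plan -> day 1.

5 days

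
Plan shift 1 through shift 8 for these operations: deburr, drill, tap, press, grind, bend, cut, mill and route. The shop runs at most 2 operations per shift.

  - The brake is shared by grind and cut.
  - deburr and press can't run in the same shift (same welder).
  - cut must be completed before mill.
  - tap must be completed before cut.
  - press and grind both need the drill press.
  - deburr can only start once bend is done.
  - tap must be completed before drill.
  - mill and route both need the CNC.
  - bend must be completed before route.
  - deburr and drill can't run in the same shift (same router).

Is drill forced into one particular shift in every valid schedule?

No

drill can be shift 2 (e.g. drill=shift 2, bend=shift 1, route=shift 4, grind=shift 5, mill=shift 3, cut=shift 2, press=shift 4, deburr=shift 3, tap=shift 1) or shift 3 (e.g. grind -> shift 5; mill -> shift 3; drill -> shift 3; bend -> shift 1; deburr -> shift 2; tap -> shift 1; route -> shift 4; cut -> shift 2; press -> shift 4).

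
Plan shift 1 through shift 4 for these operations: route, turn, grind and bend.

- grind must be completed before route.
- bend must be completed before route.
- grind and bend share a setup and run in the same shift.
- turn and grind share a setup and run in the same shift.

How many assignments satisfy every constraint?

6

Splitting on route: it can be shift 2 (1), shift 3 (2), shift 4 (3). Listing each branch's schedules as (turn, grind, bend) by shift number:
route=shift 2: (1,1,1) — 1.
route=shift 3: (1,1,1) (2,2,2) — 2.
route=shift 4: (1,1,1) (2,2,2) (3,3,3) — 3.
Summing: 1 + 2 + 3 = 6.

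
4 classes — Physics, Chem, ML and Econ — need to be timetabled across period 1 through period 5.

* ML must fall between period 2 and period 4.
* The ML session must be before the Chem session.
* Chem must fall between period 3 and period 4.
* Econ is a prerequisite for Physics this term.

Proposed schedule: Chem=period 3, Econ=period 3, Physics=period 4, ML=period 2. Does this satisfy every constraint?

Yes, all constraints hold

Econ is a prerequisite for Physics this term — holds.
The ML session must be before the Chem session — holds.
Chem must fall between period 3 and period 4 — holds.
ML must fall between period 2 and period 4 — holds.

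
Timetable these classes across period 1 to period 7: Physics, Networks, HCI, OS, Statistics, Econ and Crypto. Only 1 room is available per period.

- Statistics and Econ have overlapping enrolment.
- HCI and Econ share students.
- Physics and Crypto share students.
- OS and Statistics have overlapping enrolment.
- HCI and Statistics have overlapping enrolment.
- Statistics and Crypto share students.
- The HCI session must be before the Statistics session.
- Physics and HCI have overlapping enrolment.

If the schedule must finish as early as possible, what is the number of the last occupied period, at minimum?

The precedence chain requires at least 2 distinct periods.
With at most 1 per period and 7 classes, at least 7 periods are needed.
7 works (last occupied period: period 7): for example Networks -> period 4; Crypto -> period 7; Econ -> period 6; HCI -> period 1; Statistics -> period 2; Physics -> period 3; OS -> period 5.

7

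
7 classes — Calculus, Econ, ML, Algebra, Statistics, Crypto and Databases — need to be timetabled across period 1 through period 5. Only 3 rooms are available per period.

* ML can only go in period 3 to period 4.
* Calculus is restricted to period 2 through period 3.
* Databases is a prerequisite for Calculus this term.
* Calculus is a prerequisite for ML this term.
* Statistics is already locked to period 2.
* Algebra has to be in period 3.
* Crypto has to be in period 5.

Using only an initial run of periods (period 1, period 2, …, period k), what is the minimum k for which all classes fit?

5

The precedence chain requires at least 3 distinct periods.
With at most 3 per period and 7 classes, at least 3 periods are needed.
Crypto can't be placed before period 5, so the schedule must run through at least period 5.
5 works (last occupied period: period 5): for example Statistics -> period 2; Econ -> period 1; Algebra -> period 3; Databases -> period 1; ML -> period 3; Crypto -> period 5; Calculus -> period 2.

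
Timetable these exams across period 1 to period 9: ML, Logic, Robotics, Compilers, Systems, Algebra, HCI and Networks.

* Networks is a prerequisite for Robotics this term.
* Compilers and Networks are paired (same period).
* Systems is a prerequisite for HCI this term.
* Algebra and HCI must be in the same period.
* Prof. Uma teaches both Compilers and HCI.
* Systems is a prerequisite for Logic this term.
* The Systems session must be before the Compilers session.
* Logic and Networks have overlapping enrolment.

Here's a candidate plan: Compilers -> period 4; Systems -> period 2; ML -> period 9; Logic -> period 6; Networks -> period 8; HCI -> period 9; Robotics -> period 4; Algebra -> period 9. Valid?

Systems is a prerequisite for HCI this term — holds.
Networks is a prerequisite for Robotics this term — violated.
Logic and Networks have overlapping enrolment — holds.
Algebra and HCI must be in the same period — holds.
The Systems session must be before the Compilers session — holds.
Prof. Uma teaches both Compilers and HCI — holds.
Compilers and Networks are paired (same period) — violated.
Systems is a prerequisite for Logic this term — holds.

No — it violates: Networks is a prerequisite for Robotics this term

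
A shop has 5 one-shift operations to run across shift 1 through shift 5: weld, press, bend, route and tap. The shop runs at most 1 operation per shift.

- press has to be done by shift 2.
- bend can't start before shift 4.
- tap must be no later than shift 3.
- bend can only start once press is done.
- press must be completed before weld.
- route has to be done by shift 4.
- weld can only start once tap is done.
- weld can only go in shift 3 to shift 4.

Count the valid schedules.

6

Splitting on weld: it can be shift 3 (2), shift 4 (4). Listing each branch's schedules as (press, bend, route, tap) by shift number:
weld=shift 3: (1,5,4,2) (2,5,4,1) — 2.
weld=shift 4: (1,5,2,3) (1,5,3,2) (2,5,1,3) (2,5,3,1) — 4.
Summing: 2 + 4 = 6.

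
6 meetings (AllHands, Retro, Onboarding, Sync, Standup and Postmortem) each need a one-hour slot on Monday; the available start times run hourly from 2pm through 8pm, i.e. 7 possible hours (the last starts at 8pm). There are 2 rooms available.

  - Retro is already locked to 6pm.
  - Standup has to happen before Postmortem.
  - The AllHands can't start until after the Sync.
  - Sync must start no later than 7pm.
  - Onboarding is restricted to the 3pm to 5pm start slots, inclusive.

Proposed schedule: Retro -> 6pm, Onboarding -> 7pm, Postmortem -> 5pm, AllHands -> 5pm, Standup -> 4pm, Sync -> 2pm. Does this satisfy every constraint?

Onboarding is restricted to the 3pm to 5pm start slots, inclusive — violated.
There are 2 rooms available — holds.
Standup has to happen before Postmortem — holds.
Sync must start no later than 7pm — holds.
Retro is already locked to 6pm — holds.
The AllHands can't start until after the Sync — holds.

No — it violates: Onboarding is restricted to the 3pm to 5pm start slots, inclusive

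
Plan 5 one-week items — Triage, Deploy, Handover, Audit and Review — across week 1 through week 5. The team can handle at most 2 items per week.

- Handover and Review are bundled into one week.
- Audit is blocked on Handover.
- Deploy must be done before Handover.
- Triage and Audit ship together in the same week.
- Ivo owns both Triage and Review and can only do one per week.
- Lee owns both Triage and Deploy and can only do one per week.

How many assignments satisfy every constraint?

Splitting on Triage: it can be week 3 (1), week 4 (3), week 5 (6). Listing each branch's schedules as (Deploy, Handover, Audit, Review) by week number:
Triage=week 3: (1,2,3,2) — 1.
Triage=week 4: (1,2,4,2) (1,3,4,3) (2,3,4,3) — 3.
Triage=week 5: (1,2,5,2) (1,3,5,3) (1,4,5,4) (2,3,5,3) (2,4,5,4) (3,4,5,4) — 6.
Summing: 1 + 3 + 6 = 10.

10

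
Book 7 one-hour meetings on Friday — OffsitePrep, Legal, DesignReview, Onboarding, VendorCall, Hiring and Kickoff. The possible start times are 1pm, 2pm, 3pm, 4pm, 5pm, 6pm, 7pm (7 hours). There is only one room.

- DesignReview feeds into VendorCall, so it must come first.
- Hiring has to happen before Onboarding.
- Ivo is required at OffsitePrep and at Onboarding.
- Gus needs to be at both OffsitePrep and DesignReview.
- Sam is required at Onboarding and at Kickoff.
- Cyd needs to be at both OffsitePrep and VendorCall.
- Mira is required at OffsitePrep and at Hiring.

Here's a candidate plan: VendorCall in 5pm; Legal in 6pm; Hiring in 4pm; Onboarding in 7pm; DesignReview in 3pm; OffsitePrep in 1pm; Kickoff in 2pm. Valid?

Gus needs to be at both OffsitePrep and DesignReview — holds.
DesignReview feeds into VendorCall, so it must come first — holds.
Ivo is required at OffsitePrep and at Onboarding — holds.
Hiring has to happen before Onboarding — holds.
Mira is required at OffsitePrep and at Hiring — holds.
There is only one room — holds.
Cyd needs to be at both OffsitePrep and VendorCall — holds.
Sam is required at Onboarding and at Kickoff — holds.

Valid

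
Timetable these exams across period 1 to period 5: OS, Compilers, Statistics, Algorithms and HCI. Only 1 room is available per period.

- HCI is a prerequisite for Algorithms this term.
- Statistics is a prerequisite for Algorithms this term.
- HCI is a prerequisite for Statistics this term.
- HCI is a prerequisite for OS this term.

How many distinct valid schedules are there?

15

Splitting on OS: it can be period 2 (3), period 3 (4), period 4 (4), period 5 (4). Listing each branch's schedules as (Compilers, Statistics, Algorithms, HCI) by period number:
OS=period 2: (3,4,5,1) (4,3,5,1) (5,3,4,1) — 3.
OS=period 3: (1,4,5,2) (2,4,5,1) (4,2,5,1) (5,2,4,1) — 4.
OS=period 4: (1,3,5,2) (2,3,5,1) (3,2,5,1) (5,2,3,1) — 4.
OS=period 5: (1,3,4,2) (2,3,4,1) (3,2,4,1) (4,2,3,1) — 4.
Summing: 3 + 4 + 4 + 4 = 15.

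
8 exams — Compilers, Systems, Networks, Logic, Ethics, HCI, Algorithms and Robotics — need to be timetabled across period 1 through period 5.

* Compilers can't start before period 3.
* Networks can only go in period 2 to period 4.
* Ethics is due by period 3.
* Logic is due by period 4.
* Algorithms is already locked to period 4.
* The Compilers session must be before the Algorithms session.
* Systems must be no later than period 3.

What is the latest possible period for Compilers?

period 3

Compilers is available from period 3; downstream work caps Compilers at period 3.
Compilers at period 3 is achievable: HCI -> period 1, Algorithms -> period 4, Networks -> period 2, Ethics -> period 1, Compilers -> period 3, Robotics -> period 1, Systems -> period 1, Logic -> period 1.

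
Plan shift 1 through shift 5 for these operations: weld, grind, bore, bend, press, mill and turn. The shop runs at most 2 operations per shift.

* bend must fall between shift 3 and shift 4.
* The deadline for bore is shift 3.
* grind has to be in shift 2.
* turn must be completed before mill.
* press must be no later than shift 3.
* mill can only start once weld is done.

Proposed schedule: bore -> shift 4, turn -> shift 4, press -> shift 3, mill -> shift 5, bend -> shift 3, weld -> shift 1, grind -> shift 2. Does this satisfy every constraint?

turn must be completed before mill — holds.
bend must fall between shift 3 and shift 4 — holds.
The shop runs at most 2 operations per shift — holds.
grind has to be in shift 2 — holds.
mill can only start once weld is done — holds.
press must be no later than shift 3 — holds.
The deadline for bore is shift 3 — violated.

No. The deadline for bore is shift 3 is not satisfied.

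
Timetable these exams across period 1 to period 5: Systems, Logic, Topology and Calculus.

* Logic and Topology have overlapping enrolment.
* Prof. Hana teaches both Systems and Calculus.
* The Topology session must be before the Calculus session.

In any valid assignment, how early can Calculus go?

period 2

Precedence pushes Calculus to at least period 2.
Calculus at period 2 is achievable: Logic -> period 2, Systems -> period 1, Topology -> period 1, Calculus -> period 2.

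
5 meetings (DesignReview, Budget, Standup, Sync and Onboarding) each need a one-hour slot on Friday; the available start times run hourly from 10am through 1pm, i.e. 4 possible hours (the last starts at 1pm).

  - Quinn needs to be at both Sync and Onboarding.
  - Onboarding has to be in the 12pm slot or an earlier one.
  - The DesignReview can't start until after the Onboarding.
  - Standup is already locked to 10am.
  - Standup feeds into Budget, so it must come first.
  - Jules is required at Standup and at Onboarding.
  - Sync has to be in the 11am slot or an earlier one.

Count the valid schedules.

Splitting on DesignReview: it can be 12pm (3), 1pm (9). Listing each branch's schedules as (Budget, Standup, Sync, Onboarding):
DesignReview=12pm: (11am,10am,10am,11am) (12pm,10am,10am,11am) (1pm,10am,10am,11am) — 3.
DesignReview=1pm: (11am,10am,10am,11am) (11am,10am,10am,12pm) (11am,10am,11am,12pm) (12pm,10am,10am,11am) (12pm,10am,10am,12pm) (12pm,10am,11am,12pm) (1pm,10am,10am,11am) (1pm,10am,10am,12pm) (1pm,10am,11am,12pm) — 9.
Summing: 3 + 9 = 12.

12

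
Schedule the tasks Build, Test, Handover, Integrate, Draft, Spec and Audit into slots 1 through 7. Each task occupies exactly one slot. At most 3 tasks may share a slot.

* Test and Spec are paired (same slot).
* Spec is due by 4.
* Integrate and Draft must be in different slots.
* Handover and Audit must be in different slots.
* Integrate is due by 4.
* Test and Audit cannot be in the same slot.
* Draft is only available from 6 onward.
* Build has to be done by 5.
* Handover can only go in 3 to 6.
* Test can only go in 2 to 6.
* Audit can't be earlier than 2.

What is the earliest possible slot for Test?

2

Test is available from 2; Test's own window allows nothing later than 6; Test must be in the same slot as Spec, which can't be after 4, so Test is at most 4.
Test at 2 is achievable: Integrate=1; Build=1; Test=2; Draft=6; Spec=2; Handover=3; Audit=4.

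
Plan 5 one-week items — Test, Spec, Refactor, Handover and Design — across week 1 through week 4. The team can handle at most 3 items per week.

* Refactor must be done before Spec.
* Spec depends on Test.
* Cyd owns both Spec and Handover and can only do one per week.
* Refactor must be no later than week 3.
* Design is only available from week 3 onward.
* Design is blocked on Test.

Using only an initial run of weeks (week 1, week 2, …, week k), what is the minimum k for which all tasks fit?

3

The precedence chain requires at least 2 distinct weeks.
With at most 3 per week and 5 tasks, at least 2 weeks are needed.
Design can't be placed before week 3, so the schedule must run through at least week 3.
3 works (last occupied week: week 3): for example Design in week 3; Refactor in week 1; Handover in week 1; Spec in week 2; Test in week 1.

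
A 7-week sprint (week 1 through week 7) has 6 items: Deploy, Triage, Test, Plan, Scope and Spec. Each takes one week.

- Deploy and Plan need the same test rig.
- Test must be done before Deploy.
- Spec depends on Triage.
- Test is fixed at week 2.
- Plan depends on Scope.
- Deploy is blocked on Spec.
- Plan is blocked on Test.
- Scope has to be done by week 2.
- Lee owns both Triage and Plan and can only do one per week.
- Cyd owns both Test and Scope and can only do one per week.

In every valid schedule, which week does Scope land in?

week 1

Scope's window is week 1–week 2.
Test is fixed at week 2, and Scope can't share a week with Test.
So Scope must be week 1.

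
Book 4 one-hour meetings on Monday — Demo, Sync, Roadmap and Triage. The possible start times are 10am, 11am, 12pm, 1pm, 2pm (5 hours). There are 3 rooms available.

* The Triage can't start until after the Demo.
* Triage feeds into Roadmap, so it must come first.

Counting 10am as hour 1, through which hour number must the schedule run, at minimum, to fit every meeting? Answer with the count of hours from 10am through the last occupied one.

The precedence chain requires at least 3 distinct hours.
With at most 3 per hour and 4 meetings, at least 2 hours are needed.
3 works (last occupied hour: 12pm): for example Triage in 11am; Roadmap in 12pm; Sync in 10am; Demo in 10am.

3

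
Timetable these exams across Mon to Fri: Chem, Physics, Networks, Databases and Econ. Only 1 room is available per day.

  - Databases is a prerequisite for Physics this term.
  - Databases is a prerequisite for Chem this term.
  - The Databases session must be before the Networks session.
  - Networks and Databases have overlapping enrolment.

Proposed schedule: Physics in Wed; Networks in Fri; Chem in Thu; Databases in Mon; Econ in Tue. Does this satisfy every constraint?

Yes, all constraints hold

Only 1 room is available per day — holds.
Databases is a prerequisite for Chem this term — holds.
Databases is a prerequisite for Physics this term — holds.
Networks and Databases have overlapping enrolment — holds.
The Databases session must be before the Networks session — holds.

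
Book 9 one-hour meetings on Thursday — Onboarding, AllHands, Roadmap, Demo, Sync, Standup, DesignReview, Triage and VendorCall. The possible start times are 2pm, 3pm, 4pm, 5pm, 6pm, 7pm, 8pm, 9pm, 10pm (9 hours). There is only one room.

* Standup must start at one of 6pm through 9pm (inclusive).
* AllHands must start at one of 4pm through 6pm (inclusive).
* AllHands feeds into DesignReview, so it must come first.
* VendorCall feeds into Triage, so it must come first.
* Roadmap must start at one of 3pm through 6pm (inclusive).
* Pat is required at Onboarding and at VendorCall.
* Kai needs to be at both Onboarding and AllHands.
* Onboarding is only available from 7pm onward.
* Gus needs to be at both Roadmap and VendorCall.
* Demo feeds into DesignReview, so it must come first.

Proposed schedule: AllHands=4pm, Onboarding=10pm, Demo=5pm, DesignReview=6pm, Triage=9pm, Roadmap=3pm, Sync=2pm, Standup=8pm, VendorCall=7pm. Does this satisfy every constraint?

Yes

There is only one room — holds.
Onboarding is only available from 7pm onward — holds.
Standup must start at one of 6pm through 9pm (inclusive) — holds.
Gus needs to be at both Roadmap and VendorCall — holds.
AllHands feeds into DesignReview, so it must come first — holds.
Kai needs to be at both Onboarding and AllHands — holds.
Pat is required at Onboarding and at VendorCall — holds.
Demo feeds into DesignReview, so it must come first — holds.
AllHands must start at one of 4pm through 6pm (inclusive) — holds.
VendorCall feeds into Triage, so it must come first — holds.
Roadmap must start at one of 3pm through 6pm (inclusive) — holds.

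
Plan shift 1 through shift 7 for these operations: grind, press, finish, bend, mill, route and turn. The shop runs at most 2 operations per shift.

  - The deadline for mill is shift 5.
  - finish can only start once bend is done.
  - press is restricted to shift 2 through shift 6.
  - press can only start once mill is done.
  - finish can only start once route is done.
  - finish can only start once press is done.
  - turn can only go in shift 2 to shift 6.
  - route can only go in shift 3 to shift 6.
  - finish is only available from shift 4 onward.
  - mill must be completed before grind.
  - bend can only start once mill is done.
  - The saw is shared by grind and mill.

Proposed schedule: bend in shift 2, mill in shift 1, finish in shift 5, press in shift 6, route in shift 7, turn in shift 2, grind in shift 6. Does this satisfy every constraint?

No. finish can only start once route is done is not satisfied.

press is restricted to shift 2 through shift 6 — holds.
press can only start once mill is done — holds.
The deadline for mill is shift 5 — holds.
finish can only start once bend is done — holds.
finish can only start once press is done — violated.
finish can only start once route is done — violated.
bend can only start once mill is done — holds.
route can only go in shift 3 to shift 6 — violated.
turn can only go in shift 2 to shift 6 — holds.
finish is only available from shift 4 onward — holds.
The shop runs at most 2 operations per shift — holds.
mill must be completed before grind — holds.
The saw is shared by grind and mill — holds.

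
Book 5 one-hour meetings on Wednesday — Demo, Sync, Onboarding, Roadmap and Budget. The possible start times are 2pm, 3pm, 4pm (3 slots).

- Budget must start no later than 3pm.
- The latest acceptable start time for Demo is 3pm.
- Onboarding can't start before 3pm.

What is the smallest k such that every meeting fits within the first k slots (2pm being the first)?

2

Onboarding can't be placed before 3pm — that is slot 2 counting from 2pm — so the schedule must run through at least 2 slots.
2 works (last occupied slot: 3pm): for example Sync=2pm, Demo=2pm, Roadmap=2pm, Onboarding=3pm, Budget=2pm.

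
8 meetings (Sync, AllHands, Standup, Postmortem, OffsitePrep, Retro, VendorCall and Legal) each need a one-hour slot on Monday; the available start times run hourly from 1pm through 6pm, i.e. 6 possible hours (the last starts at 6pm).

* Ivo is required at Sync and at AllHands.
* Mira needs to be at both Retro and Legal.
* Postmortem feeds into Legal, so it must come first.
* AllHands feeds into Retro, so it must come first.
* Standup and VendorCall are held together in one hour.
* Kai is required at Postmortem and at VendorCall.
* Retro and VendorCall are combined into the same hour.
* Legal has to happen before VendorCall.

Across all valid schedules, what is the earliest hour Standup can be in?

3pm

Standup must be in the same hour as VendorCall, which can't be before 3pm, so Standup is at least 3pm.
Standup at 3pm is achievable: Sync -> 2pm, Retro -> 3pm, AllHands -> 1pm, Postmortem -> 1pm, OffsitePrep -> 1pm, VendorCall -> 3pm, Standup -> 3pm, Legal -> 2pm.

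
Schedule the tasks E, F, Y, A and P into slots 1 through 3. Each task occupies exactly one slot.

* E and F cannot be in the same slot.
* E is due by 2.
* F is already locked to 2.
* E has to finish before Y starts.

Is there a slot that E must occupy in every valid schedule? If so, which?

E's window is 1–2.
F is fixed at 2, and E can't share a slot with F.
So E must be 1.

1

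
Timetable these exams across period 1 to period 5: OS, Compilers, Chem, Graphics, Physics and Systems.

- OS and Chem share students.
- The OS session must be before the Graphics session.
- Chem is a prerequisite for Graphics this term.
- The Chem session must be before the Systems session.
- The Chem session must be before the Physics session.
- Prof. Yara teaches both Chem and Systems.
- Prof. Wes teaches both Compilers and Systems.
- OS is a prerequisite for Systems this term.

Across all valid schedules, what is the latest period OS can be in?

period 4

Downstream work caps OS at period 4.
OS at period 4 is achievable: Graphics -> period 5; Physics -> period 2; Chem -> period 1; Compilers -> period 1; OS -> period 4; Systems -> period 5.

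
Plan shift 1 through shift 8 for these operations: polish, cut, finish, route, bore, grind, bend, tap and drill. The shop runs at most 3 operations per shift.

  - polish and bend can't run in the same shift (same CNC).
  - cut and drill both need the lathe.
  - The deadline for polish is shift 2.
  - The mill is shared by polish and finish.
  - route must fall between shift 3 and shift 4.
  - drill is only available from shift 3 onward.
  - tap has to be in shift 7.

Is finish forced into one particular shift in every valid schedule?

finish can be shift 1 (e.g. bend -> shift 3, drill -> shift 3, tap -> shift 7, bore -> shift 1, finish -> shift 1, route -> shift 3, grind -> shift 2, cut -> shift 1, polish -> shift 2) or shift 2 (e.g. drill -> shift 3; bend -> shift 2; finish -> shift 2; cut -> shift 1; polish -> shift 1; grind -> shift 2; bore -> shift 1; tap -> shift 7; route -> shift 3).

No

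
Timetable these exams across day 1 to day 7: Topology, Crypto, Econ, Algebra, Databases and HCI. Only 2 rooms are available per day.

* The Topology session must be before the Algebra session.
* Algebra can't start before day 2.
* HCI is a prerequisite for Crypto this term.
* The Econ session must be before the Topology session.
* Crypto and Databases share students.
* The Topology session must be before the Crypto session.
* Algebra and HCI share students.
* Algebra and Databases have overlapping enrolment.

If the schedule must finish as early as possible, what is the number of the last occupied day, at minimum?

The precedence chain requires at least 3 distinct days.
With at most 2 per day and 6 exams, at least 3 days are needed.
3 works (last occupied day: day 3): for example HCI -> day 1, Crypto -> day 3, Algebra -> day 3, Econ -> day 1, Databases -> day 2, Topology -> day 2.

3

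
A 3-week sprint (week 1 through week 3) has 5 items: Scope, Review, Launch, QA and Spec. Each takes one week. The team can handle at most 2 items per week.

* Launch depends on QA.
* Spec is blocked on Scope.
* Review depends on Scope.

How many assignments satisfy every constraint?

Splitting on Scope: it can be week 1 (8), week 2 (1). Listing each branch's schedules as (Review, Launch, QA, Spec) by week number:
Scope=week 1: (2,2,1,3) (2,3,1,2) (2,3,1,3) (2,3,2,3) (3,2,1,2) (3,2,1,3) (3,3,1,2) (3,3,2,2) — 8.
Scope=week 2: (3,2,1,3) — 1.
Summing: 8 + 1 = 9.

9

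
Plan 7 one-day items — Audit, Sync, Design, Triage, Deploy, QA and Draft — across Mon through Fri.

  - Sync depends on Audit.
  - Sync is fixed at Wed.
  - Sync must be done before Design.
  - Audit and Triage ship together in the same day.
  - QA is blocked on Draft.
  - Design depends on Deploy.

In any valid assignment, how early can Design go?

Precedence pushes Design to at least Thu.
Design at Thu is achievable: Deploy=Mon; Triage=Mon; Sync=Wed; Design=Thu; Audit=Mon; QA=Tue; Draft=Mon.

Thu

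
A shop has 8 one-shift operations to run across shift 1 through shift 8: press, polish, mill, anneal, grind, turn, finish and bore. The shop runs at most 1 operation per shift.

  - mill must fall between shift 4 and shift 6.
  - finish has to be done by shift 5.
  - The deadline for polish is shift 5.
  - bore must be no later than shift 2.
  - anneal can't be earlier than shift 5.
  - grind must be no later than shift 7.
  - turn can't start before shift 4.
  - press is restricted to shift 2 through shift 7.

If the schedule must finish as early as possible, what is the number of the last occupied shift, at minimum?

shift 8

With at most 1 per shift and 8 operations, at least 8 shifts are needed.
anneal can't be placed before shift 5, so the schedule must run through at least shift 5.
8 works (last occupied shift: shift 8): for example turn in shift 8; grind in shift 7; polish in shift 2; press in shift 6; mill in shift 4; anneal in shift 5; bore in shift 1; finish in shift 3.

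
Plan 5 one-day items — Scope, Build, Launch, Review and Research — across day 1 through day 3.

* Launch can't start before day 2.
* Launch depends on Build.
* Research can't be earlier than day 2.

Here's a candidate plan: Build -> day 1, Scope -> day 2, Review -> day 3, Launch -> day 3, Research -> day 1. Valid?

Research can't be earlier than day 2 — violated.
Launch depends on Build — holds.
Launch can't start before day 2 — holds.

No — it violates: Research can't be earlier than day 2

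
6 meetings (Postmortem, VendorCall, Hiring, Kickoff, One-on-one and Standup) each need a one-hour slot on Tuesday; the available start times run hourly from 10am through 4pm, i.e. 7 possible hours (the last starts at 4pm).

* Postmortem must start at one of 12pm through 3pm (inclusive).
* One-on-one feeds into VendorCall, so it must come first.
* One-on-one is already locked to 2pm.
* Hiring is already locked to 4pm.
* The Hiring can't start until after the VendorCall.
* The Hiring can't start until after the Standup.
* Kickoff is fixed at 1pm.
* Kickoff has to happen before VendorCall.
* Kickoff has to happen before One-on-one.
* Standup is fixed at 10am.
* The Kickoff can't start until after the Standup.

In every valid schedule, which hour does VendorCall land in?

One-on-one is fixed at 2pm and must come before VendorCall, so VendorCall is at least 3pm.
Hiring is fixed at 4pm and must come after VendorCall, so VendorCall is at most 3pm.
So VendorCall must be 3pm.

3pm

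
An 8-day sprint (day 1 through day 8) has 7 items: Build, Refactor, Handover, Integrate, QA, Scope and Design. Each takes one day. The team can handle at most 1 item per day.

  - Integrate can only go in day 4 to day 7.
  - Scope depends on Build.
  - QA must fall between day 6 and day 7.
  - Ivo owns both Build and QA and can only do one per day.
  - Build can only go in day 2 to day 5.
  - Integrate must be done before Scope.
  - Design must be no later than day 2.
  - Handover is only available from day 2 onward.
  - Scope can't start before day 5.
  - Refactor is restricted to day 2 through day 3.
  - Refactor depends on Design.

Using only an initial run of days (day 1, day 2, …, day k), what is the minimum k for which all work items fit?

7 days

The precedence chain requires at least 2 distinct days.
With at most 1 per day and 7 work items, at least 7 days are needed.
QA can't be placed before day 6, so the schedule must run through at least day 6.
7 works (last occupied day: day 7): for example Handover=day 7; Build=day 3; Design=day 1; Scope=day 5; QA=day 6; Integrate=day 4; Refactor=day 2.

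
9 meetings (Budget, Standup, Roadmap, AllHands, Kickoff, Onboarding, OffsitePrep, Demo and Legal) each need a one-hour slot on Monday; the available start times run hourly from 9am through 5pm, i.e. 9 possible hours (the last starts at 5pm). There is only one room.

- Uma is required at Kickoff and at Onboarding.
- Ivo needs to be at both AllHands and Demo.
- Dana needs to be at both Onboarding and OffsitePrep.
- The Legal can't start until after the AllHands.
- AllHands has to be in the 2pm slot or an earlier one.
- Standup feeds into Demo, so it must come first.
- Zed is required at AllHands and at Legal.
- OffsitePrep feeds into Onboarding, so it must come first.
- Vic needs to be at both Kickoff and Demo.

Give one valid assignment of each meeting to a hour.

AllHands in 9am, Kickoff in 5pm, OffsitePrep in 11am, Legal in 2pm, Standup in 10am, Budget in 3pm, Onboarding in 12pm, Roadmap in 4pm, Demo in 1pm

Checking: Standup(10am) before Demo(1pm); AllHands(9am) before Legal(2pm); OffsitePrep(11am) before Onboarding(12pm); Kickoff(5pm) != Demo(1pm); AllHands(9am) != Legal(2pm); AllHands(9am) != Demo(1pm); Onboarding(12pm) != OffsitePrep(11am); Kickoff(5pm) != Onboarding(12pm); AllHands=9am in [9am,2pm]; max 1 per hour (cap 1).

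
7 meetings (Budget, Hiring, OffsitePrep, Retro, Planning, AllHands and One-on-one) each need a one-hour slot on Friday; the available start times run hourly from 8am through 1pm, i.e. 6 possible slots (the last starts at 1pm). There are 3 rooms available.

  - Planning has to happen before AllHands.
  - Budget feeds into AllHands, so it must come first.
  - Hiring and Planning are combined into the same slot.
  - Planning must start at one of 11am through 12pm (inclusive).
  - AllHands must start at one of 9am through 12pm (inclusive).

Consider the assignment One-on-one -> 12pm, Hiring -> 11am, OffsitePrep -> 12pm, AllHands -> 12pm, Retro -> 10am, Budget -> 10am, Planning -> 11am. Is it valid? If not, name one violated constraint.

There are 3 rooms available — holds.
AllHands must start at one of 9am through 12pm (inclusive) — holds.
Planning has to happen before AllHands — holds.
Planning must start at one of 11am through 12pm (inclusive) — holds.
Budget feeds into AllHands, so it must come first — holds.
Hiring and Planning are combined into the same slot — holds.

Valid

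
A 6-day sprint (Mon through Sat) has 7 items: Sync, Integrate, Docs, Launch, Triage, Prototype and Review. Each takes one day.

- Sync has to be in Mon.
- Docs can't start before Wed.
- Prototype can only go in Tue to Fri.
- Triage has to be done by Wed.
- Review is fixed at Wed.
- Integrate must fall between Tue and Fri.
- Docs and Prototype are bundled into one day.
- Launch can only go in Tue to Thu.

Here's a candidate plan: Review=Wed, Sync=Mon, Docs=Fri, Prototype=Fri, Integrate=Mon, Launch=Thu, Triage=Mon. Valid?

Docs can't start before Wed — holds.
Triage has to be done by Wed — holds.
Launch can only go in Tue to Thu — holds.
Prototype can only go in Tue to Fri — holds.
Sync has to be in Mon — holds.
Review is fixed at Wed — holds.
Integrate must fall between Tue and Fri — violated.
Docs and Prototype are bundled into one day — holds.

Invalid. Integrate must fall between Tue and Fri.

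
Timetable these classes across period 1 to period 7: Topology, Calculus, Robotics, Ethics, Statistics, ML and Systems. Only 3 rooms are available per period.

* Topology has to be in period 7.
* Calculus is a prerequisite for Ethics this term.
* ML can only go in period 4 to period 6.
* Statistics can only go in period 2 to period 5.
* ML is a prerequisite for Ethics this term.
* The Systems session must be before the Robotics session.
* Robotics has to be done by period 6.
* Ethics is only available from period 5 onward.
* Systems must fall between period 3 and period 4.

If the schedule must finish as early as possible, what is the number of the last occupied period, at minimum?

The precedence chain requires at least 2 distinct periods.
With at most 3 per period and 7 classes, at least 3 periods are needed.
Topology can't be placed before period 7, so the schedule must run through at least period 7.
7 works (last occupied period: period 7): for example Statistics -> period 2, Calculus -> period 1, Topology -> period 7, Ethics -> period 5, Systems -> period 3, ML -> period 4, Robotics -> period 4.

period 7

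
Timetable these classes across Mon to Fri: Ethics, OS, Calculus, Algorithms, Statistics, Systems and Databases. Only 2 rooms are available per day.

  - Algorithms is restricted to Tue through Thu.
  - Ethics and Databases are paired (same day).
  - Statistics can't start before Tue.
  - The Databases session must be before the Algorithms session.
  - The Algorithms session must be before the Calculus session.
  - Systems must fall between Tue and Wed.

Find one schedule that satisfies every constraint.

Systems=Tue, Ethics=Mon, OS=Thu, Databases=Mon, Calculus=Wed, Algorithms=Tue, Statistics=Wed

Checking: Databases(Mon) before Algorithms(Tue); Algorithms(Tue) before Calculus(Wed); Ethics = Databases = Mon; Systems=Tue in [Tue,Wed]; Statistics=Wed in [Tue,Fri]; Algorithms=Tue in [Tue,Thu]; max 2 per day (cap 2).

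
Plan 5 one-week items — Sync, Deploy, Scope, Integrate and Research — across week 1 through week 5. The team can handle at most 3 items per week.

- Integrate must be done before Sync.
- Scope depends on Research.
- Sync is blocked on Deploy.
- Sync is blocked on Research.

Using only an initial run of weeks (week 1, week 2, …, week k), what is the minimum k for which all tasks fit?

2 weeks

The precedence chain requires at least 2 distinct weeks.
With at most 3 per week and 5 tasks, at least 2 weeks are needed.
2 works (last occupied week: week 2): for example Sync in week 2; Research in week 1; Integrate in week 1; Deploy in week 1; Scope in week 2.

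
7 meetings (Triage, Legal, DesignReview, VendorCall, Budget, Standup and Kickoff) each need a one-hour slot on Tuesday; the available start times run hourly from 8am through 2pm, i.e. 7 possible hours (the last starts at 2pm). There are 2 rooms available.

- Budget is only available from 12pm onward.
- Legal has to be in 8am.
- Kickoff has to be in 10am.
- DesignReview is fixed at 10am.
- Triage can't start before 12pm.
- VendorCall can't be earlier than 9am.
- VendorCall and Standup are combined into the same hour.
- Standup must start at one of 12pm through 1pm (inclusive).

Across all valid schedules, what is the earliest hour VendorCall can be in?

12pm

VendorCall is available from 9am; VendorCall must be in the same hour as Standup, which can't be before 12pm, so VendorCall is at least 12pm; VendorCall must be in the same hour as Standup, which can't be after 1pm, so VendorCall is at most 1pm.
VendorCall at 12pm is achievable: DesignReview -> 10am; Kickoff -> 10am; VendorCall -> 12pm; Standup -> 12pm; Budget -> 1pm; Legal -> 8am; Triage -> 1pm.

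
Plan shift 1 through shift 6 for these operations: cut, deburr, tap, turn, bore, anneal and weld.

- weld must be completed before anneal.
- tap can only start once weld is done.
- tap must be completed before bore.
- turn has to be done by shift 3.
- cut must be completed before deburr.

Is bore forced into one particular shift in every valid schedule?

bore can be shift 3 (e.g. tap=shift 2, deburr=shift 2, bore=shift 3, cut=shift 1, weld=shift 1, anneal=shift 2, turn=shift 1) or shift 4 (e.g. tap=shift 2; cut=shift 1; turn=shift 1; anneal=shift 2; deburr=shift 2; weld=shift 1; bore=shift 4).

No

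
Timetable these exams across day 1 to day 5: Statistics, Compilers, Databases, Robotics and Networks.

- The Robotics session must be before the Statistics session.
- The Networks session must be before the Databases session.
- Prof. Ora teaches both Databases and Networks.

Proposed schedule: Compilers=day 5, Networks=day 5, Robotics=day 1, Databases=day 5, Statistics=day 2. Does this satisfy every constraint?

The Robotics session must be before the Statistics session — holds.
The Networks session must be before the Databases session — violated.
Prof. Ora teaches both Databases and Networks — violated.

Invalid. Prof. Ora teaches both Databases and Networks.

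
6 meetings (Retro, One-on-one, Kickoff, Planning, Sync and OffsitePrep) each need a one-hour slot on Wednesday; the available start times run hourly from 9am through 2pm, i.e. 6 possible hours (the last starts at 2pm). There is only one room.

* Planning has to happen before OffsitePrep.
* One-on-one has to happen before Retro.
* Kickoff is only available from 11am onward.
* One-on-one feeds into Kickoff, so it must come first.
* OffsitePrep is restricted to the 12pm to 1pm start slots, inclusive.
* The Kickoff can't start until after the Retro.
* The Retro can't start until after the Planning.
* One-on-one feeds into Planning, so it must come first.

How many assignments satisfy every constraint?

10

Splitting on Retro: it can be 11am (4), 12pm (3), 1pm (3). Listing each branch's schedules as (One-on-one, Kickoff, Planning, Sync, OffsitePrep):
Retro=11am: (9am,12pm,10am,2pm,1pm) (9am,1pm,10am,2pm,12pm) (9am,2pm,10am,12pm,1pm) (9am,2pm,10am,1pm,12pm) — 4.
Retro=12pm: (9am,2pm,10am,11am,1pm) (9am,2pm,11am,10am,1pm) (10am,2pm,11am,9am,1pm) — 3.
Retro=1pm: (9am,2pm,10am,11am,12pm) (9am,2pm,11am,10am,12pm) (10am,2pm,11am,9am,12pm) — 3.
Summing: 4 + 3 + 3 = 10.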